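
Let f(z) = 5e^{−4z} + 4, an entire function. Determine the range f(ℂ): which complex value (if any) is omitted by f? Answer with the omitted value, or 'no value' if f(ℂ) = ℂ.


Little Picard bounds the complement of f(ℂ) to at most one point.
e^{−4z} is never zero on ℂ, so 5·e^{−4z} takes every value in ℂ ∖ {0}. Adding 4 shifts the range to ℂ ∖ {4}. Thus f omits exactly the value 4.

Omitted value: 4.


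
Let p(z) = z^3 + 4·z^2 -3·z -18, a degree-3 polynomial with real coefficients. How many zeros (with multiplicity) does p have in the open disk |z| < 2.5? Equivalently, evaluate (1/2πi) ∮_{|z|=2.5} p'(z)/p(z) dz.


The zeros of p are: -3, 2, -3.
Their magnitudes are: 3, 2, 3.
Zeros with |z| < R = 2.5: 2.
Count = 1.
By the argument principle, (1/2πi) ∮_{|z|=R} p'(z)/p(z) dz equals exactly this count.

Number of zeros inside |z| < 2.5: 1.


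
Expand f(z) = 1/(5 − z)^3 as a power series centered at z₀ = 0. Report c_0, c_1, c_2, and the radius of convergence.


Let w = z − z₀, so z = z₀ + w.
Then 5 − z = 5 − (z₀ + w) = (5 − z₀) − w = 5 − w.
f(z) = 1/(5 − w)^3 = (1/(5)^3) · (1 − w/(5))^{−3}.
By the binomial series (1−u)^{−3} = Σ_{n≥0} C(n+2, 2) u^n for |u|<1, with u = w/(5):
  c_n = C(n+2, 2) / (5)^(n+3).
  c_0 = 1/(5)^3 = 1/125.
  c_1 = 3/(5)^4 = 3/625.
  c_2 = 6/(5)^5 = 6/3125.
The series is valid for |w/d| < 1, i.e. |z − z₀| < |d|.
Radius of convergence: R = |5 − z₀| = |5| = 5 (distance from z₀ to the singularity z = 5).

c_0 = 1/125, c_1 = 3/625, c_2 = 6/3125; R = 5.


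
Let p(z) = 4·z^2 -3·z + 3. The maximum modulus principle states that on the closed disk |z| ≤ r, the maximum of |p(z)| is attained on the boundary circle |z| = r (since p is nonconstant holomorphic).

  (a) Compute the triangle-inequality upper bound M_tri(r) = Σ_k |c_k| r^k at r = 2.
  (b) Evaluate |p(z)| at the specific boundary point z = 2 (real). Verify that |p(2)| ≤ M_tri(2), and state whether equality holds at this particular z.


Coefficients: c_0 = 3, c_1 = -3, c_2 = 4. Radius r = 2.
Part (a). Triangle bound: M_tri(r) = Σ_k |c_k| r^k
  = |3|·2^0 + |-3|·2^1 + |4|·2^2
  = 3 + 6 + 16 = 25.
This bounds M(r) := max_{|z|=r} |p(z)| from above; equality holds iff all terms c_k z^k can be made to align in phase at a single z on |z|=r.
Part (b). At z = 2 (real, on the circle |z| = r):
  p(2) = (3)·2^0 + (-3)·2^1 + (4)·2^2 = 13.
  |p(2)| = 13.
Check: |p(2)| = 13 ≤ 25 = M_tri(2). ✓ Equality does not hold at z = 2 (the coefficients have mixed signs, so the terms do not all align in phase there).

M_tri(2) = 25; |p(2)| = 13; equality at z=2: no.


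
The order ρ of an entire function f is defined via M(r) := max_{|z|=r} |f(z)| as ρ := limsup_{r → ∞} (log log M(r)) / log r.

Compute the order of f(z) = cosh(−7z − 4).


cosh(w) is a linear combination of e^{iw} and e^{−iw} (or e^w, e^{−w} in the hyperbolic case), so |cosh(w)| ≤ e^{|w|}. With w = −7z − 4, |w| ≤ 7|z| + 4 = 7r + 4 on |z| = r, giving M(r) ≤ e^{7r + 4}, so ρ ≤ 1. On a suitable ray (z = it for sin/cos; z = t for sinh/cosh, t real → ∞), |cosh(−7z − 4)| grows like e^{7|t|}/2, so ρ ≥ 1. Hence ρ = 1.
Therefore ρ = 1.

Order ρ = 1.


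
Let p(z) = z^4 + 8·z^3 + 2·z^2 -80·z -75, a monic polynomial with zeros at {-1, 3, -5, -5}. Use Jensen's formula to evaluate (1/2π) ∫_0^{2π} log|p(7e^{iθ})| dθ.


Zeros: -5, -5, -1, 3; r = 7.
Inside |z| < r: -5, -5, -1, 3. Outside (|z| ≥ r): ∅.
p(0) = -75, so log|p(0)| = log(75) = 4.3175.
Apply Jensen: I(r) = log|p(0)| + Σ_k log(r/|z_k|), summed over zeros inside |z| < r.
  log(r/|z_k|) for z_k = -1: log(7/1) = 1.9459
  log(r/|z_k|) for z_k = 3: log(7/3) = 0.8473
  log(r/|z_k|) for z_k = -5: log(7/5) = 0.3365
  log(r/|z_k|) for z_k = -5: log(7/5) = 0.3365
Sum over inside zeros: 3.4662.
I(r) = log|p(0)| + (inside sum) = 4.3175 + 3.4662 = 7.7836.
Closed form (all zeros inside, monic): I(r) = n·log(r) = 4·log(7) = 7.7836. ✓

I(r) ≈ 7.7836.


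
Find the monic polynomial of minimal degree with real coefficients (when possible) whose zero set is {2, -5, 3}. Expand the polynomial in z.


The polynomial is p(z) = ∏_{α ∈ S} (z − α), where S = {2, -5, 3}.
Expanding the product yields: p(z) = z^3 -19·z + 30.
The resulting polynomial has degree 3 and real coefficients as required.

p(z) = z^3 -19·z + 30.


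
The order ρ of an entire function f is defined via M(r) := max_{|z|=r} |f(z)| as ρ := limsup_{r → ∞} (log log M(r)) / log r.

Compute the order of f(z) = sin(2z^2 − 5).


Write sin(w) = (e^{iw} ± e^{−iw})/(2 or 2i), so |sin(w)| ≤ e^{|w|}. With w = 2z^2 − 5, |w| ≤ 2r^2 + 5 on |z|=r, giving M(r) ≤ e^{2r^2 + 5} and ρ ≤ 2. For the lower bound, choose z on |z|=r with 2z^2 purely imaginary of modulus 2r^2; then |sin(2z^2 − 5)| grows like e^{2r^2}/2, so ρ ≥ 2. Hence ρ = 2.
Therefore ρ = 2.

Order ρ = 2.


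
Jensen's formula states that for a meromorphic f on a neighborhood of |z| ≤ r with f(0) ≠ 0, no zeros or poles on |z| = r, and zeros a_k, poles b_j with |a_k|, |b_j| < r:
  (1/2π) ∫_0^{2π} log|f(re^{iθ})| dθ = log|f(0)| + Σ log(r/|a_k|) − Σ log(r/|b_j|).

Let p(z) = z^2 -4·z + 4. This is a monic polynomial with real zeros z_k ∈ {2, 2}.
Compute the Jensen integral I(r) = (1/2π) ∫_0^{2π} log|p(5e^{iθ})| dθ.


Zeros: 2, 2; r = 5.
Inside |z| < r: 2, 2. Outside (|z| ≥ r): ∅.
p(0) = 4, so log|p(0)| = log(4) = 1.3863.
Apply Jensen: I(r) = log|p(0)| + Σ_k log(r/|z_k|), summed over zeros inside |z| < r.
  log(r/|z_k|) for z_k = 2: log(5/2) = 0.9163
  log(r/|z_k|) for z_k = 2: log(5/2) = 0.9163
Sum over inside zeros: 1.8326.
I(r) = log|p(0)| + (inside sum) = 1.3863 + 1.8326 = 3.2189.
Closed form (all zeros inside, monic): I(r) = n·log(r) = 2·log(5) = 3.2189. ✓

I(r) ≈ 3.2189.


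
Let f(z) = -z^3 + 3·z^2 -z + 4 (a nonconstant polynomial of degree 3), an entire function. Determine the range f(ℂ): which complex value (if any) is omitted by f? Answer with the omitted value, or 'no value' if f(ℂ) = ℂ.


Little Picard bounds the complement of f(ℂ) to at most one point.
For every w ∈ ℂ, the equation p(z) − w = 0 is a nonconstant polynomial in z and hence has at least one root by the fundamental theorem of algebra. So p is surjective onto ℂ, omitting no value.

Omitted value: no value.


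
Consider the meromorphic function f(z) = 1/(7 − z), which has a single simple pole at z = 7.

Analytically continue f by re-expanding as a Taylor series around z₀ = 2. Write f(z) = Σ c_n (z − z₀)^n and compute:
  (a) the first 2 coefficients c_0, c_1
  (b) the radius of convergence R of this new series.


Let w = z − z₀, so z = z₀ + w.
Then 7 − z = 7 − (z₀ + w) = (7 − z₀) − w = 5 − w.
f(z) = 1/(5 − w) = (1/(5)) · 1/(1 − w/(5)) = Σ_{n≥0} w^n / (5)^(n+1).
So c_n = 1/(5)^(n+1):
  c_0 = 1/(5)^1 = 1/5.
  c_1 = 1/(5)^2 = 1/25.
The series is valid for |w/d| < 1, i.e. |z − z₀| < |d|.
Radius of convergence: R = |7 − z₀| = |5| = 5 (distance from z₀ to the singularity z = 7).

c_0 = 1/5, c_1 = 1/25; R = 5.


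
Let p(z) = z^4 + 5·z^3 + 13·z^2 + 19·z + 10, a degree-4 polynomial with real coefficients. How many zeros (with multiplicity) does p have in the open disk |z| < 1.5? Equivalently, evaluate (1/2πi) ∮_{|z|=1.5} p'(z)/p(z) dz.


The zeros of p are: (-1 + 2i), (-1 - 2i), -1, -2.
Their magnitudes are: 2.236, 2.236, 1, 2.
Zeros with |z| < R = 1.5: -1.
Count = 1.
By the argument principle, (1/2πi) ∮_{|z|=R} p'(z)/p(z) dz equals exactly this count.

Number of zeros inside |z| < 1.5: 1.


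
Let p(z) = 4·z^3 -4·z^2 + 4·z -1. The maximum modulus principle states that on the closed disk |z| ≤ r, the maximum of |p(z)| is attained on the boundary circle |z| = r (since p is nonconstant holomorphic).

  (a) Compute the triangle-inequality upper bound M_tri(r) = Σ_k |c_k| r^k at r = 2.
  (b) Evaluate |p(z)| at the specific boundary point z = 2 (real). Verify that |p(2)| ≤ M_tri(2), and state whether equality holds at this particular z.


Coefficients: c_0 = -1, c_1 = 4, c_2 = -4, c_3 = 4. Radius r = 2.
Part (a). Triangle bound: M_tri(r) = Σ_k |c_k| r^k
  = |-1|·2^0 + |4|·2^1 + |-4|·2^2 + |4|·2^3
  = 1 + 8 + 16 + 32 = 57.
This bounds M(r) := max_{|z|=r} |p(z)| from above; equality holds iff all terms c_k z^k can be made to align in phase at a single z on |z|=r.
Part (b). At z = 2 (real, on the circle |z| = r):
  p(2) = (-1)·2^0 + (4)·2^1 + (-4)·2^2 + (4)·2^3 = 23.
  |p(2)| = 23.
Check: |p(2)| = 23 ≤ 57 = M_tri(2). ✓ Equality does not hold at z = 2 (the coefficients have mixed signs, so the terms do not all align in phase there).

M_tri(2) = 57; |p(2)| = 23; equality at z=2: no.


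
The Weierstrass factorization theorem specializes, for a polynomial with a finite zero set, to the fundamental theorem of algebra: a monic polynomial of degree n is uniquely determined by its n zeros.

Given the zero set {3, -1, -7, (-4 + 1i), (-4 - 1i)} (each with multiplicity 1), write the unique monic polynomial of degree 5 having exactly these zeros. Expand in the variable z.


The polynomial is p(z) = ∏_{α ∈ S} (z − α), where S = {3, -1, -7, (-4 + 1i), (-4 - 1i)}.
Expanding the product yields: p(z) = z^5 + 13·z^4 + 40·z^3 -72·z^2 -457·z -357.
Note conjugate pairs combine to real quadratics: (z − (-4+1i))(z − (-4−1i)) = z² + 8z + 17.
The resulting polynomial has degree 5 and real coefficients as required.

p(z) = z^5 + 13·z^4 + 40·z^3 -72·z^2 -457·z -357.


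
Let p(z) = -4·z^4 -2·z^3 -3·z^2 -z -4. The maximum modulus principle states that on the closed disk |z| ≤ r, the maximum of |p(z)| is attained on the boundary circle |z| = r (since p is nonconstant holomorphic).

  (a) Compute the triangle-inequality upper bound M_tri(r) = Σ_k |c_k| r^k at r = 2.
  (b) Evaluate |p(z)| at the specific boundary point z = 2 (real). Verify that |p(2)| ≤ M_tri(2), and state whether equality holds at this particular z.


Coefficients: c_0 = -4, c_1 = -1, c_2 = -3, c_3 = -2, c_4 = -4. Radius r = 2.
Part (a). Triangle bound: M_tri(r) = Σ_k |c_k| r^k
  = |-4|·2^0 + |-1|·2^1 + |-3|·2^2 + |-2|·2^3 + |-4|·2^4
  = 4 + 2 + 12 + 16 + 64 = 98.
This bounds M(r) := max_{|z|=r} |p(z)| from above; equality holds iff all terms c_k z^k can be made to align in phase at a single z on |z|=r.
Part (b). At z = 2 (real, on the circle |z| = r):
  p(2) = (-4)·2^0 + (-1)·2^1 + (-3)·2^2 + (-2)·2^3 + (-4)·2^4 = -98.
  |p(2)| = 98.
Since all nonzero coefficients share the same sign, |p(2)| = 98 = M_tri(2); the triangle bound is attained at z = 2, so in fact M(r) = 98.

M_tri(2) = 98; |p(2)| = 98; equality at z=2: yes.


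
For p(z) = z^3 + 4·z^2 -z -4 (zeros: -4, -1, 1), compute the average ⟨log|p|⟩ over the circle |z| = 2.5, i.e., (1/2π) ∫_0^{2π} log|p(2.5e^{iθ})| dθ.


Zeros: -4, -1, 1; r = 2.5.
Inside |z| < r: -1, 1. Outside (|z| ≥ r): -4.
p(0) = -4, so log|p(0)| = log(4) = 1.3863.
Apply Jensen: I(r) = log|p(0)| + Σ_k log(r/|z_k|), summed over zeros inside |z| < r.
  log(r/|z_k|) for z_k = -1: log(2.5/1) = 0.9163
  log(r/|z_k|) for z_k = 1: log(2.5/1) = 0.9163
  Outside zeros (-4) contribute nothing to the Jensen sum.
Sum over inside zeros: 1.8326.
I(r) = log|p(0)| + (inside sum) = 1.3863 + 1.8326 = 3.2189.
Note: since some zeros are outside |z| ≤ r, the simplified n·log(r) form does NOT apply — only the inside zeros contribute.

I(r) ≈ 3.2189.


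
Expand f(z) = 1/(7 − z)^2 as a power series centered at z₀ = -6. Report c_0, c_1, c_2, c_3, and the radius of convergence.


Let w = z − z₀, so z = z₀ + w.
Then 7 − z = 7 − (z₀ + w) = (7 − z₀) − w = 13 − w.
f(z) = 1/(13 − w)^2 = (1/(13)^2) · (1 − w/(13))^{−2}.
By the binomial series (1−u)^{−2} = Σ_{n≥0} C(n+1, 1) u^n for |u|<1, with u = w/(13):
  c_n = C(n+1, 1) / (13)^(n+2).
  c_0 = 1/(13)^2 = 1/169.
  c_1 = 2/(13)^3 = 2/2197.
  c_2 = 3/(13)^4 = 3/28561.
  c_3 = 4/(13)^5 = 4/371293.
The series is valid for |w/d| < 1, i.e. |z − z₀| < |d|.
Radius of convergence: R = |7 − z₀| = |13| = 13 (distance from z₀ to the singularity z = 7).

c_0 = 1/169, c_1 = 2/2197, c_2 = 3/28561, c_3 = 4/371293; R = 13.


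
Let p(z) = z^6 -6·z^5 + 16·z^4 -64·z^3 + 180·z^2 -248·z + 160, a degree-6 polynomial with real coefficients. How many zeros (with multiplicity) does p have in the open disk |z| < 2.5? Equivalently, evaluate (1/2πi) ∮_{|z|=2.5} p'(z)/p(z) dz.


The zeros of p are: (-1 + 3i), (-1 - 3i), (1 + 1i), (1 - 1i), 2, 4.
Their magnitudes are: 3.162, 3.162, 1.414, 1.414, 2, 4.
Zeros with |z| < R = 2.5: (1 + 1i), (1 - 1i), 2.
Count = 3.
By the argument principle, (1/2πi) ∮_{|z|=R} p'(z)/p(z) dz equals exactly this count.

Number of zeros inside |z| < 2.5: 3.


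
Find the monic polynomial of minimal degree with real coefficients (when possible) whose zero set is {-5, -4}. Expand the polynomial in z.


The polynomial is p(z) = ∏_{α ∈ S} (z − α), where S = {-5, -4}.
Expanding the product yields: p(z) = z^2 + 9·z + 20.
The resulting polynomial has degree 2 and real coefficients as required.

p(z) = z^2 + 9·z + 20.


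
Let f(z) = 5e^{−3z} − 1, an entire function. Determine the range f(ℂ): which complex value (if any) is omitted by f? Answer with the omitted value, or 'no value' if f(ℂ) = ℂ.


Little Picard bounds the complement of f(ℂ) to at most one point.
e^{−3z} is never zero on ℂ, so 5·e^{−3z} takes every value in ℂ ∖ {0}. Adding -1 shifts the range to ℂ ∖ {-1}. Thus f omits exactly the value -1.

Omitted value: -1.


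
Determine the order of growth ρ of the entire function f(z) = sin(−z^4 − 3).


Write sin(w) = (e^{iw} ± e^{−iw})/(2 or 2i), so |sin(w)| ≤ e^{|w|}. With w = −z^4 − 3, |w| ≤ 1r^4 + 3 on |z|=r, giving M(r) ≤ e^{1r^4 + 3} and ρ ≤ 4. For the lower bound, choose z on |z|=r with -1z^4 purely imaginary of modulus 1r^4; then |sin(−z^4 − 3)| grows like e^{1r^4}/2, so ρ ≥ 4. Hence ρ = 4.
Therefore ρ = 4.

Order ρ = 4.


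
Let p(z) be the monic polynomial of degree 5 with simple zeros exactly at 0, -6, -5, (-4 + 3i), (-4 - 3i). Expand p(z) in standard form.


The polynomial is p(z) = ∏_{α ∈ S} (z − α), where S = {0, -6, -5, (-4 + 3i), (-4 - 3i)}.
Expanding the product yields: p(z) = z^5 + 19·z^4 + 143·z^3 + 515·z^2 + 750·z.
Note conjugate pairs combine to real quadratics: (z − (-4+3i))(z − (-4−3i)) = z² + 8z + 25.
The resulting polynomial has degree 5 and real coefficients as required.

p(z) = z^5 + 19·z^4 + 143·z^3 + 515·z^2 + 750·z.


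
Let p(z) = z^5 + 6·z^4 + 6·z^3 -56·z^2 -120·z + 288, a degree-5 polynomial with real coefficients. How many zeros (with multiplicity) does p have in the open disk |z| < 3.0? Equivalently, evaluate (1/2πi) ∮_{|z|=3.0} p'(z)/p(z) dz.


The zeros of p are: (-3 + 3i), (-3 - 3i), 2, 2, -4.
Their magnitudes are: 4.243, 4.243, 2, 2, 4.
Zeros with |z| < R = 3.0: 2, 2.
Count = 2.
By the argument principle, (1/2πi) ∮_{|z|=R} p'(z)/p(z) dz equals exactly this count.

Number of zeros inside |z| < 3.0: 2.


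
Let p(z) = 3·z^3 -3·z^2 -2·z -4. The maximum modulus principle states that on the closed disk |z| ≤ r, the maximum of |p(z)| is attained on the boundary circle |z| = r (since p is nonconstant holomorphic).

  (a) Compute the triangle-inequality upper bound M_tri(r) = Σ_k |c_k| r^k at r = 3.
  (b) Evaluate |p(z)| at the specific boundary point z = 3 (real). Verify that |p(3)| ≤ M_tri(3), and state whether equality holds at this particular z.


Coefficients: c_0 = -4, c_1 = -2, c_2 = -3, c_3 = 3. Radius r = 3.
Part (a). Triangle bound: M_tri(r) = Σ_k |c_k| r^k
  = |-4|·3^0 + |-2|·3^1 + |-3|·3^2 + |3|·3^3
  = 4 + 6 + 27 + 81 = 118.
This bounds M(r) := max_{|z|=r} |p(z)| from above; equality holds iff all terms c_k z^k can be made to align in phase at a single z on |z|=r.
Part (b). At z = 3 (real, on the circle |z| = r):
  p(3) = (-4)·3^0 + (-2)·3^1 + (-3)·3^2 + (3)·3^3 = 44.
  |p(3)| = 44.
Check: |p(3)| = 44 ≤ 118 = M_tri(3). ✓ Equality does not hold at z = 3 (the coefficients have mixed signs, so the terms do not all align in phase there).

M_tri(3) = 118; |p(3)| = 44; equality at z=3: no.


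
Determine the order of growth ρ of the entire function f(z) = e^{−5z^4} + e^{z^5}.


Each summand is entire of order 4 and 5 respectively (as in the single-exponential case). The order of a sum is at most the max of the orders, so ρ ≤ 5. For the lower bound: on |z|=r choose arg z so that 1z^5 is real positive; then |e^{1z^5}| = e^{1r^5} while |e^{-5z^4}| ≤ e^{5r^4} = o(e^{1r^5}). So |f| ≥ e^{1r^5}(1 − o(1)) and ρ ≥ 5. Hence ρ = max(4, 5) = 5.
Therefore ρ = 5.

Order ρ = 5.


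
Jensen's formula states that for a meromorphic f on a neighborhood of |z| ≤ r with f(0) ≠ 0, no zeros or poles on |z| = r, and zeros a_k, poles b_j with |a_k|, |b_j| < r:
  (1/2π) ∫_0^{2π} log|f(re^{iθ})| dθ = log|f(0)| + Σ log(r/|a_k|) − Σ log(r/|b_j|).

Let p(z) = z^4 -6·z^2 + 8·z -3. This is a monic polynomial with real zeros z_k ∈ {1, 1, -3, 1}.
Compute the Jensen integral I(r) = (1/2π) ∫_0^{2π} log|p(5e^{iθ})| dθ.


Zeros: -3, 1, 1, 1; r = 5.
Inside |z| < r: -3, 1, 1, 1. Outside (|z| ≥ r): ∅.
p(0) = -3, so log|p(0)| = log(3) = 1.0986.
Apply Jensen: I(r) = log|p(0)| + Σ_k log(r/|z_k|), summed over zeros inside |z| < r.
  log(r/|z_k|) for z_k = 1: log(5/1) = 1.6094
  log(r/|z_k|) for z_k = 1: log(5/1) = 1.6094
  log(r/|z_k|) for z_k = -3: log(5/3) = 0.5108
  log(r/|z_k|) for z_k = 1: log(5/1) = 1.6094
Sum over inside zeros: 5.3391.
I(r) = log|p(0)| + (inside sum) = 1.0986 + 5.3391 = 6.4378.
Closed form (all zeros inside, monic): I(r) = n·log(r) = 4·log(5) = 6.4378. ✓

I(r) ≈ 6.4378.


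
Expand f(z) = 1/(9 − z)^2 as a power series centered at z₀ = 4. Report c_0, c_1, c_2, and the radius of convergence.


Let w = z − z₀, so z = z₀ + w.
Then 9 − z = 9 − (z₀ + w) = (9 − z₀) − w = 5 − w.
f(z) = 1/(5 − w)^2 = (1/(5)^2) · (1 − w/(5))^{−2}.
By the binomial series (1−u)^{−2} = Σ_{n≥0} C(n+1, 1) u^n for |u|<1, with u = w/(5):
  c_n = C(n+1, 1) / (5)^(n+2).
  c_0 = 1/(5)^2 = 1/25.
  c_1 = 2/(5)^3 = 2/125.
  c_2 = 3/(5)^4 = 3/625.
The series is valid for |w/d| < 1, i.e. |z − z₀| < |d|.
Radius of convergence: R = |9 − z₀| = |5| = 5 (distance from z₀ to the singularity z = 9).

c_0 = 1/25, c_1 = 2/125, c_2 = 3/625; R = 5.


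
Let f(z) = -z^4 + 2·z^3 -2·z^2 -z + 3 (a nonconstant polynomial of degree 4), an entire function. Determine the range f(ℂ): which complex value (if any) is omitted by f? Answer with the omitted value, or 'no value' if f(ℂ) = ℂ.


Little Picard bounds the complement of f(ℂ) to at most one point.
For every w ∈ ℂ, the equation p(z) − w = 0 is a nonconstant polynomial in z and hence has at least one root by the fundamental theorem of algebra. So p is surjective onto ℂ, omitting no value.

Omitted value: no value.


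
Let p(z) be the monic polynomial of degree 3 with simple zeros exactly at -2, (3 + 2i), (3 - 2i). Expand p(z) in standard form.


The polynomial is p(z) = ∏_{α ∈ S} (z − α), where S = {-2, (3 + 2i), (3 - 2i)}.
Expanding the product yields: p(z) = z^3 -4·z^2 + z + 26.
Note conjugate pairs combine to real quadratics: (z − (3+2i))(z − (3−2i)) = z² − 6z + 13.
The resulting polynomial has degree 3 and real coefficients as required.

p(z) = z^3 -4·z^2 + z + 26.


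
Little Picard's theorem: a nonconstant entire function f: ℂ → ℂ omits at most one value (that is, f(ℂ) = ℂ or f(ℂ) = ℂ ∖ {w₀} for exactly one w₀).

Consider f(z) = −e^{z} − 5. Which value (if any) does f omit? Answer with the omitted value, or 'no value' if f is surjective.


Little Picard bounds the complement of f(ℂ) to at most one point.
e^{z} is never zero on ℂ, so -1·e^{z} takes every value in ℂ ∖ {0}. Adding -5 shifts the range to ℂ ∖ {-5}. Thus f omits exactly the value -5.

Omitted value: -5.


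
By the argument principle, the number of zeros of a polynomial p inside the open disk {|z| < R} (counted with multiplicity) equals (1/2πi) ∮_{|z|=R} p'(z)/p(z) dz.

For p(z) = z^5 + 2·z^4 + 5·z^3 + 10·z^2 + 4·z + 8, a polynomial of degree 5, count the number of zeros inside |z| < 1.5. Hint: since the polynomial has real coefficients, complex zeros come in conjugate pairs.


The zeros of p are: (0 + 2i), (0 - 2i), (0 + 1i), (0 - 1i), -2.
Their magnitudes are: 2, 2, 1, 1, 2.
Zeros with |z| < R = 1.5: (0 + 1i), (0 - 1i).
Count = 2.
By the argument principle, (1/2πi) ∮_{|z|=R} p'(z)/p(z) dz equals exactly this count.

Number of zeros inside |z| < 1.5: 2.


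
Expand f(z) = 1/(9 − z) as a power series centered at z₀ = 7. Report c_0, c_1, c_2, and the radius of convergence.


Let w = z − z₀, so z = z₀ + w.
Then 9 − z = 9 − (z₀ + w) = (9 − z₀) − w = 2 − w.
f(z) = 1/(2 − w) = (1/(2)) · 1/(1 − w/(2)) = Σ_{n≥0} w^n / (2)^(n+1).
So c_n = 1/(2)^(n+1):
  c_0 = 1/(2)^1 = 1/2.
  c_1 = 1/(2)^2 = 1/4.
  c_2 = 1/(2)^3 = 1/8.
The series is valid for |w/d| < 1, i.e. |z − z₀| < |d|.
Radius of convergence: R = |9 − z₀| = |2| = 2 (distance from z₀ to the singularity z = 9).

c_0 = 1/2, c_1 = 1/4, c_2 = 1/8; R = 2.


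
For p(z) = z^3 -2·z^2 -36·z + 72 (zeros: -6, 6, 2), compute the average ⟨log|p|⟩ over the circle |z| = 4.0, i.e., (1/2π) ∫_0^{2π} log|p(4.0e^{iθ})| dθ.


Zeros: -6, 2, 6; r = 4.0.
Inside |z| < r: 2. Outside (|z| ≥ r): -6, 6.
p(0) = 72, so log|p(0)| = log(72) = 4.2767.
Apply Jensen: I(r) = log|p(0)| + Σ_k log(r/|z_k|), summed over zeros inside |z| < r.
  log(r/|z_k|) for z_k = 2: log(4.0/2) = 0.6931
  Outside zeros (-6, 6) contribute nothing to the Jensen sum.
Sum over inside zeros: 0.6931.
I(r) = log|p(0)| + (inside sum) = 4.2767 + 0.6931 = 4.9698.
Note: since some zeros are outside |z| ≤ r, the simplified n·log(r) form does NOT apply — only the inside zeros contribute.

I(r) ≈ 4.9698.


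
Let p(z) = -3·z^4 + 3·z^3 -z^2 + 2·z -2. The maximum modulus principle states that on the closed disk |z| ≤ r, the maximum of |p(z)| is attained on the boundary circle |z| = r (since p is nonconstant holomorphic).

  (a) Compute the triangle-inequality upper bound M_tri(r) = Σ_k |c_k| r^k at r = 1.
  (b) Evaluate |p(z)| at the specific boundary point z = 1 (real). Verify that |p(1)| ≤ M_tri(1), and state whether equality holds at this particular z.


Coefficients: c_0 = -2, c_1 = 2, c_2 = -1, c_3 = 3, c_4 = -3. Radius r = 1.
Part (a). Triangle bound: M_tri(r) = Σ_k |c_k| r^k
  = |-2|·1^0 + |2|·1^1 + |-1|·1^2 + |3|·1^3 + |-3|·1^4
  = 2 + 2 + 1 + 3 + 3 = 11.
This bounds M(r) := max_{|z|=r} |p(z)| from above; equality holds iff all terms c_k z^k can be made to align in phase at a single z on |z|=r.
Part (b). At z = 1 (real, on the circle |z| = r):
  p(1) = (-2)·1^0 + (2)·1^1 + (-1)·1^2 + (3)·1^3 + (-3)·1^4 = -1.
  |p(1)| = 1.
Check: |p(1)| = 1 ≤ 11 = M_tri(1). ✓ Equality does not hold at z = 1 (the coefficients have mixed signs, so the terms do not all align in phase there).

M_tri(1) = 11; |p(1)| = 1; equality at z=1: no.


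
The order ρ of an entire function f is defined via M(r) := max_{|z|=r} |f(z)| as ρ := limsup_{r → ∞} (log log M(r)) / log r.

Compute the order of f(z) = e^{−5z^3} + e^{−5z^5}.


Each summand is entire of order 3 and 5 respectively (as in the single-exponential case). The order of a sum is at most the max of the orders, so ρ ≤ 5. For the lower bound: on |z|=r choose arg z so that -5z^5 is real positive; then |e^{-5z^5}| = e^{5r^5} while |e^{-5z^3}| ≤ e^{5r^3} = o(e^{5r^5}). So |f| ≥ e^{5r^5}(1 − o(1)) and ρ ≥ 5. Hence ρ = max(3, 5) = 5.
Therefore ρ = 5.

Order ρ = 5.


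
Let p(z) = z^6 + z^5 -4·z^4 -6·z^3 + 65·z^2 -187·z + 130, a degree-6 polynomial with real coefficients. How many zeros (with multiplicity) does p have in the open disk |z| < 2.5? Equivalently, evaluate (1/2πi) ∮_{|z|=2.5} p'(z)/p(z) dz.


The zeros of p are: (1 + 2i), (1 - 2i), (-3 + 2i), (-3 - 2i), 2, 1.
Their magnitudes are: 2.236, 2.236, 3.606, 3.606, 2, 1.
Zeros with |z| < R = 2.5: (1 + 2i), (1 - 2i), 2, 1.
Count = 4.
By the argument principle, (1/2πi) ∮_{|z|=R} p'(z)/p(z) dz equals exactly this count.

Number of zeros inside |z| < 2.5: 4.


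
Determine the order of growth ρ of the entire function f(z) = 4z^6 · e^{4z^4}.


M(r) = max_{|z|=r} |4|·|z|^6·|e^{4z^4}| = 4·r^6 · e^{4r^4} (the factors attain their maxima compatibly on |z|=r). Then log M(r) = log 4 + 6·log r + 4r^4, dominated by the last term, so log log M(r) ~ 4·log r. The polynomial factor 4z^6 contributes only a log r term and does not affect the order. ρ = 4.
Therefore ρ = 4.

Order ρ = 4.


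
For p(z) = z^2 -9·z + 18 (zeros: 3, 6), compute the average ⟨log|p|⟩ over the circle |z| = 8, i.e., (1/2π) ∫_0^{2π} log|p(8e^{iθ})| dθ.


Zeros: 3, 6; r = 8.
Inside |z| < r: 3, 6. Outside (|z| ≥ r): ∅.
p(0) = 18, so log|p(0)| = log(18) = 2.8904.
Apply Jensen: I(r) = log|p(0)| + Σ_k log(r/|z_k|), summed over zeros inside |z| < r.
  log(r/|z_k|) for z_k = 3: log(8/3) = 0.9808
  log(r/|z_k|) for z_k = 6: log(8/6) = 0.2877
Sum over inside zeros: 1.2685.
I(r) = log|p(0)| + (inside sum) = 2.8904 + 1.2685 = 4.1589.
Closed form (all zeros inside, monic): I(r) = n·log(r) = 2·log(8) = 4.1589. ✓

I(r) ≈ 4.1589.


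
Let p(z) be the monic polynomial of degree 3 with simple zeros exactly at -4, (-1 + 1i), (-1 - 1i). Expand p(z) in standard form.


The polynomial is p(z) = ∏_{α ∈ S} (z − α), where S = {-4, (-1 + 1i), (-1 - 1i)}.
Expanding the product yields: p(z) = z^3 + 6·z^2 + 10·z + 8.
Note conjugate pairs combine to real quadratics: (z − (-1+1i))(z − (-1−1i)) = z² + 2z + 2.
The resulting polynomial has degree 3 and real coefficients as required.

p(z) = z^3 + 6·z^2 + 10·z + 8.


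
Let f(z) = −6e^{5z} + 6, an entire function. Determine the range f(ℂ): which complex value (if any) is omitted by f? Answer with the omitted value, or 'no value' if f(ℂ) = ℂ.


Little Picard bounds the complement of f(ℂ) to at most one point.
e^{5z} is never zero on ℂ, so -6·e^{5z} takes every value in ℂ ∖ {0}. Adding 6 shifts the range to ℂ ∖ {6}. Thus f omits exactly the value 6.

Omitted value: 6.


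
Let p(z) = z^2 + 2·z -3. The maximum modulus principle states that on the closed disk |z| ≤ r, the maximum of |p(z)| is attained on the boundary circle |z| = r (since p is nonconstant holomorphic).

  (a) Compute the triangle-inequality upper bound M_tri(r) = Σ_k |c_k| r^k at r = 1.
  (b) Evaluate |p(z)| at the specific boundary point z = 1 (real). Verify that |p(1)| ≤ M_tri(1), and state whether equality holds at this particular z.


Coefficients: c_0 = -3, c_1 = 2, c_2 = 1. Radius r = 1.
Part (a). Triangle bound: M_tri(r) = Σ_k |c_k| r^k
  = |-3|·1^0 + |2|·1^1 + |1|·1^2
  = 3 + 2 + 1 = 6.
This bounds M(r) := max_{|z|=r} |p(z)| from above; equality holds iff all terms c_k z^k can be made to align in phase at a single z on |z|=r.
Part (b). At z = 1 (real, on the circle |z| = r):
  p(1) = (-3)·1^0 + (2)·1^1 + (1)·1^2 = 0.
  |p(1)| = 0.
Check: |p(1)| = 0 ≤ 6 = M_tri(1). ✓ Equality does not hold at z = 1 (the coefficients have mixed signs, so the terms do not all align in phase there).

M_tri(1) = 6; |p(1)| = 0; equality at z=1: no.


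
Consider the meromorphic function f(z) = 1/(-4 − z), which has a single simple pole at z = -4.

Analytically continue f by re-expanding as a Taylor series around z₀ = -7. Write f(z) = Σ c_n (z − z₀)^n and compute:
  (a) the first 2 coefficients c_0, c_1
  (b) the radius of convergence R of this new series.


Let w = z − z₀, so z = z₀ + w.
Then -4 − z = -4 − (z₀ + w) = (-4 − z₀) − w = 3 − w.
f(z) = 1/(3 − w) = (1/(3)) · 1/(1 − w/(3)) = Σ_{n≥0} w^n / (3)^(n+1).
So c_n = 1/(3)^(n+1):
  c_0 = 1/(3)^1 = 1/3.
  c_1 = 1/(3)^2 = 1/9.
The series is valid for |w/d| < 1, i.e. |z − z₀| < |d|.
Radius of convergence: R = |-4 − z₀| = |3| = 3 (distance from z₀ to the singularity z = -4).

c_0 = 1/3, c_1 = 1/9; R = 3.


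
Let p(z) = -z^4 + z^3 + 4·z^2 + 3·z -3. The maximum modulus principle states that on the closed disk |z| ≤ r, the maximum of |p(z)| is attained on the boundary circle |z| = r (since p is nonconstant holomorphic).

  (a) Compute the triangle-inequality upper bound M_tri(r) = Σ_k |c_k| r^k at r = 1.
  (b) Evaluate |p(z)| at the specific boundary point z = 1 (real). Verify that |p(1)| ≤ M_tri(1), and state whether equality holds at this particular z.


Coefficients: c_0 = -3, c_1 = 3, c_2 = 4, c_3 = 1, c_4 = -1. Radius r = 1.
Part (a). Triangle bound: M_tri(r) = Σ_k |c_k| r^k
  = |-3|·1^0 + |3|·1^1 + |4|·1^2 + |1|·1^3 + |-1|·1^4
  = 3 + 3 + 4 + 1 + 1 = 12.
This bounds M(r) := max_{|z|=r} |p(z)| from above; equality holds iff all terms c_k z^k can be made to align in phase at a single z on |z|=r.
Part (b). At z = 1 (real, on the circle |z| = r):
  p(1) = (-3)·1^0 + (3)·1^1 + (4)·1^2 + (1)·1^3 + (-1)·1^4 = 4.
  |p(1)| = 4.
Check: |p(1)| = 4 ≤ 12 = M_tri(1). ✓ Equality does not hold at z = 1 (the coefficients have mixed signs, so the terms do not all align in phase there).

M_tri(1) = 12; |p(1)| = 4; equality at z=1: no.


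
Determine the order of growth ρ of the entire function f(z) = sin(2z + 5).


sin(w) is a linear combination of e^{iw} and e^{−iw} (or e^w, e^{−w} in the hyperbolic case), so |sin(w)| ≤ e^{|w|}. With w = 2z + 5, |w| ≤ 2|z| + 5 = 2r + 5 on |z| = r, giving M(r) ≤ e^{2r + 5}, so ρ ≤ 1. On a suitable ray (z = it for sin/cos; z = t for sinh/cosh, t real → ∞), |sin(2z + 5)| grows like e^{2|t|}/2, so ρ ≥ 1. Hence ρ = 1.
Therefore ρ = 1.

Order ρ = 1.


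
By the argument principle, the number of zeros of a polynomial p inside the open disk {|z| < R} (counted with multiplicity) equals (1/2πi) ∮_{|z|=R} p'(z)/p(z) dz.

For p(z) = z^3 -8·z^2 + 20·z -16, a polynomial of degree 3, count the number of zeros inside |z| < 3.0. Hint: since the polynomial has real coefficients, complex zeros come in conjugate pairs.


The zeros of p are: 2, 2, 4.
Their magnitudes are: 2, 2, 4.
Zeros with |z| < R = 3.0: 2, 2.
Count = 2.
By the argument principle, (1/2πi) ∮_{|z|=R} p'(z)/p(z) dz equals exactly this count.

Number of zeros inside |z| < 3.0: 2.


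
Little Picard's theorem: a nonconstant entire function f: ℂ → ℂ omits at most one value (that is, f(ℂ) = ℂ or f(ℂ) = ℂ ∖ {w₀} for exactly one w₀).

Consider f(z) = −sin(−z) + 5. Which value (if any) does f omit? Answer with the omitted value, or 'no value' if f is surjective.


Little Picard bounds the complement of f(ℂ) to at most one point.
sin is entire and surjective onto ℂ: for every w ∈ ℂ, sin(ζ) = w has a solution ζ ∈ ℂ (e.g., via the complex inverse arcsin). With ζ = −z this gives z = ζ/(-1). Then -1·sin(−z) takes every value in -1·ℂ = ℂ, and adding 5 is a bijection of ℂ. So f is surjective and omits no value. (Note: only on the real line is sin bounded by [−1, 1].)

Omitted value: no value.


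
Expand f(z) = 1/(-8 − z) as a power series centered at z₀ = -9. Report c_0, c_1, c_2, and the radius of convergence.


Let w = z − z₀, so z = z₀ + w.
Then -8 − z = -8 − (z₀ + w) = (-8 − z₀) − w = 1 − w.
f(z) = 1/(1 − w) = (1/(1)) · 1/(1 − w/(1)) = Σ_{n≥0} w^n / (1)^(n+1).
So c_n = 1/(1)^(n+1):
  c_0 = 1/(1)^1 = 1.
  c_1 = 1/(1)^2 = 1.
  c_2 = 1/(1)^3 = 1.
The series is valid for |w/d| < 1, i.e. |z − z₀| < |d|.
Radius of convergence: R = |-8 − z₀| = |1| = 1 (distance from z₀ to the singularity z = -8).

c_0 = 1, c_1 = 1, c_2 = 1; R = 1.


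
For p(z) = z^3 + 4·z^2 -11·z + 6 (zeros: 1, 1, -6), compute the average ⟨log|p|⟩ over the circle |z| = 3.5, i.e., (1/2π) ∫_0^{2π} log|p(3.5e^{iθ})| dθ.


Zeros: -6, 1, 1; r = 3.5.
Inside |z| < r: 1, 1. Outside (|z| ≥ r): -6.
p(0) = 6, so log|p(0)| = log(6) = 1.7918.
Apply Jensen: I(r) = log|p(0)| + Σ_k log(r/|z_k|), summed over zeros inside |z| < r.
  log(r/|z_k|) for z_k = 1: log(3.5/1) = 1.2528
  log(r/|z_k|) for z_k = 1: log(3.5/1) = 1.2528
  Outside zeros (-6) contribute nothing to the Jensen sum.
Sum over inside zeros: 2.5055.
I(r) = log|p(0)| + (inside sum) = 1.7918 + 2.5055 = 4.2973.
Note: since some zeros are outside |z| ≤ r, the simplified n·log(r) form does NOT apply — only the inside zeros contribute.

I(r) ≈ 4.2973.


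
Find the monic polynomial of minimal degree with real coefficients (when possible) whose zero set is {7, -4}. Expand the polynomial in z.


The polynomial is p(z) = ∏_{α ∈ S} (z − α), where S = {7, -4}.
Expanding the product yields: p(z) = z^2 -3·z -28.
The resulting polynomial has degree 2 and real coefficients as required.

p(z) = z^2 -3·z -28.


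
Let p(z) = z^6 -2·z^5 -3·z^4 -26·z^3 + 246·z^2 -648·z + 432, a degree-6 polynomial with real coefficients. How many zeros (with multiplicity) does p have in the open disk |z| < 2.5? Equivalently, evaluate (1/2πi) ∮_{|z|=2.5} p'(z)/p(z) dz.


The zeros of p are: 3, 1, (2 + 2i), (2 - 2i), (-3 + 3i), (-3 - 3i).
Their magnitudes are: 3, 1, 2.828, 2.828, 4.243, 4.243.
Zeros with |z| < R = 2.5: 1.
Count = 1.
By the argument principle, (1/2πi) ∮_{|z|=R} p'(z)/p(z) dz equals exactly this count.

Number of zeros inside |z| < 2.5: 1.


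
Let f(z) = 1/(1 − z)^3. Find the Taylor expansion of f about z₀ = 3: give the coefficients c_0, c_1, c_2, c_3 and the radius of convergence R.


Let w = z − z₀, so z = z₀ + w.
Then 1 − z = 1 − (z₀ + w) = (1 − z₀) − w = -2 − w.
f(z) = 1/(-2 − w)^3 = (1/(-2)^3) · (1 − w/(-2))^{−3}.
By the binomial series (1−u)^{−3} = Σ_{n≥0} C(n+2, 2) u^n for |u|<1, with u = w/(-2):
  c_n = C(n+2, 2) / (-2)^(n+3).
  c_0 = 1/(-2)^3 = -1/8.
  c_1 = 3/(-2)^4 = 3/16.
  c_2 = 6/(-2)^5 = -3/16.
  c_3 = 10/(-2)^6 = 5/32.
The series is valid for |w/d| < 1, i.e. |z − z₀| < |d|.
Radius of convergence: R = |1 − z₀| = |-2| = 2 (distance from z₀ to the singularity z = 1).

c_0 = -1/8, c_1 = 3/16, c_2 = -3/16, c_3 = 5/32; R = 2.


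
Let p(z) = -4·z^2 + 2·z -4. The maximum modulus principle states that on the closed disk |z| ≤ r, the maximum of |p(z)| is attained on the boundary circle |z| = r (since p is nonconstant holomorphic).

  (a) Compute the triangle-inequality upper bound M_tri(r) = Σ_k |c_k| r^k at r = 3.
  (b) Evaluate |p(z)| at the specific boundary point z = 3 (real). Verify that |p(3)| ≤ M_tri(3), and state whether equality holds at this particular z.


Coefficients: c_0 = -4, c_1 = 2, c_2 = -4. Radius r = 3.
Part (a). Triangle bound: M_tri(r) = Σ_k |c_k| r^k
  = |-4|·3^0 + |2|·3^1 + |-4|·3^2
  = 4 + 6 + 36 = 46.
This bounds M(r) := max_{|z|=r} |p(z)| from above; equality holds iff all terms c_k z^k can be made to align in phase at a single z on |z|=r.
Part (b). At z = 3 (real, on the circle |z| = r):
  p(3) = (-4)·3^0 + (2)·3^1 + (-4)·3^2 = -34.
  |p(3)| = 34.
Check: |p(3)| = 34 ≤ 46 = M_tri(3). ✓ Equality does not hold at z = 3 (the coefficients have mixed signs, so the terms do not all align in phase there).

M_tri(3) = 46; |p(3)| = 34; equality at z=3: no.


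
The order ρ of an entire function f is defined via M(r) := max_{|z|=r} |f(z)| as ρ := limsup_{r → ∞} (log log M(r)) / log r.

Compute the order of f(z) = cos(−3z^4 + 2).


Write cos(w) = (e^{iw} ± e^{−iw})/(2 or 2i), so |cos(w)| ≤ e^{|w|}. With w = −3z^4 + 2, |w| ≤ 3r^4 + 2 on |z|=r, giving M(r) ≤ e^{3r^4 + 2} and ρ ≤ 4. For the lower bound, choose z on |z|=r with -3z^4 purely imaginary of modulus 3r^4; then |cos(−3z^4 + 2)| grows like e^{3r^4}/2, so ρ ≥ 4. Hence ρ = 4.
Therefore ρ = 4.

Order ρ = 4.


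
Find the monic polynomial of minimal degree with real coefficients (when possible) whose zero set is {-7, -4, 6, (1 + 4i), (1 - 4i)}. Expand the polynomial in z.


The polynomial is p(z) = ∏_{α ∈ S} (z − α), where S = {-7, -4, 6, (1 + 4i), (1 - 4i)}.
Expanding the product yields: p(z) = z^5 + 3·z^4 -31·z^3 -7·z^2 -310·z -2856.
Note conjugate pairs combine to real quadratics: (z − (1+4i))(z − (1−4i)) = z² − 2z + 17.
The resulting polynomial has degree 5 and real coefficients as required.

p(z) = z^5 + 3·z^4 -31·z^3 -7·z^2 -310·z -2856.


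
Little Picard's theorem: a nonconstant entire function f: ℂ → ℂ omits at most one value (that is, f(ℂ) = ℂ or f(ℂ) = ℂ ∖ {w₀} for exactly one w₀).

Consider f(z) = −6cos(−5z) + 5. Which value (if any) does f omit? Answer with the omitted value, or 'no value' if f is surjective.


Little Picard bounds the complement of f(ℂ) to at most one point.
cos is entire and surjective onto ℂ: for every w ∈ ℂ, cos(ζ) = w has a solution ζ ∈ ℂ (e.g., via the complex inverse arccos). With ζ = −5z this gives z = ζ/(-5). Then -6·cos(−5z) takes every value in -6·ℂ = ℂ, and adding 5 is a bijection of ℂ. So f is surjective and omits no value. (Note: only on the real line is cos bounded by [−1, 1].)

Omitted value: no value.


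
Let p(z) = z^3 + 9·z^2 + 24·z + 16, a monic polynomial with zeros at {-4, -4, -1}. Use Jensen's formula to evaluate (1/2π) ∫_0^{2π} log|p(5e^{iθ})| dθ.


Zeros: -4, -4, -1; r = 5.
Inside |z| < r: -4, -4, -1. Outside (|z| ≥ r): ∅.
p(0) = 16, so log|p(0)| = log(16) = 2.7726.
Apply Jensen: I(r) = log|p(0)| + Σ_k log(r/|z_k|), summed over zeros inside |z| < r.
  log(r/|z_k|) for z_k = -4: log(5/4) = 0.2231
  log(r/|z_k|) for z_k = -4: log(5/4) = 0.2231
  log(r/|z_k|) for z_k = -1: log(5/1) = 1.6094
Sum over inside zeros: 2.0557.
I(r) = log|p(0)| + (inside sum) = 2.7726 + 2.0557 = 4.8283.
Closed form (all zeros inside, monic): I(r) = n·log(r) = 3·log(5) = 4.8283. ✓

I(r) ≈ 4.8283.


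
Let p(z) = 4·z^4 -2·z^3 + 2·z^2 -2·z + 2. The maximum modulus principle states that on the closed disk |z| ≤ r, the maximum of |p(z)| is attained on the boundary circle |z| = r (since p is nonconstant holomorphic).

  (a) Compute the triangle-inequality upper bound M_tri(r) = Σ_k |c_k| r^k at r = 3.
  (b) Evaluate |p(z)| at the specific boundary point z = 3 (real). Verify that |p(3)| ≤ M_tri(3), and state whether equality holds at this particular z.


Coefficients: c_0 = 2, c_1 = -2, c_2 = 2, c_3 = -2, c_4 = 4. Radius r = 3.
Part (a). Triangle bound: M_tri(r) = Σ_k |c_k| r^k
  = |2|·3^0 + |-2|·3^1 + |2|·3^2 + |-2|·3^3 + |4|·3^4
  = 2 + 6 + 18 + 54 + 324 = 404.
This bounds M(r) := max_{|z|=r} |p(z)| from above; equality holds iff all terms c_k z^k can be made to align in phase at a single z on |z|=r.
Part (b). At z = 3 (real, on the circle |z| = r):
  p(3) = (2)·3^0 + (-2)·3^1 + (2)·3^2 + (-2)·3^3 + (4)·3^4 = 284.
  |p(3)| = 284.
Check: |p(3)| = 284 ≤ 404 = M_tri(3). ✓ Equality does not hold at z = 3 (the coefficients have mixed signs, so the terms do not all align in phase there).

M_tri(3) = 404; |p(3)| = 284; equality at z=3: no.


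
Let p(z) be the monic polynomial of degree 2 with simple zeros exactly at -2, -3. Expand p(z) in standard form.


The polynomial is p(z) = ∏_{α ∈ S} (z − α), where S = {-2, -3}.
Expanding the product yields: p(z) = z^2 + 5·z + 6.
The resulting polynomial has degree 2 and real coefficients as required.

p(z) = z^2 + 5·z + 6.


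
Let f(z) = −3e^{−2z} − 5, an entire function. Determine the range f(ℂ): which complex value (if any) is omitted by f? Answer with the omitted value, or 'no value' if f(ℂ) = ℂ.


Little Picard bounds the complement of f(ℂ) to at most one point.
e^{−2z} is never zero on ℂ, so -3·e^{−2z} takes every value in ℂ ∖ {0}. Adding -5 shifts the range to ℂ ∖ {-5}. Thus f omits exactly the value -5.

Omitted value: -5.


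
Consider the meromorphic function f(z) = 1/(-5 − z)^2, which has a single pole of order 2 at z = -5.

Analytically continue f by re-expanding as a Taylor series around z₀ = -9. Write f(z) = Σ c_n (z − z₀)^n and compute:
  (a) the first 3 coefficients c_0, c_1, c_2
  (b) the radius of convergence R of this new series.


Let w = z − z₀, so z = z₀ + w.
Then -5 − z = -5 − (z₀ + w) = (-5 − z₀) − w = 4 − w.
f(z) = 1/(4 − w)^2 = (1/(4)^2) · (1 − w/(4))^{−2}.
By the binomial series (1−u)^{−2} = Σ_{n≥0} C(n+1, 1) u^n for |u|<1, with u = w/(4):
  c_n = C(n+1, 1) / (4)^(n+2).
  c_0 = 1/(4)^2 = 1/16.
  c_1 = 2/(4)^3 = 1/32.
  c_2 = 3/(4)^4 = 3/256.
The series is valid for |w/d| < 1, i.e. |z − z₀| < |d|.
Radius of convergence: R = |-5 − z₀| = |4| = 4 (distance from z₀ to the singularity z = -5).

c_0 = 1/16, c_1 = 1/32, c_2 = 3/256; R = 4.
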